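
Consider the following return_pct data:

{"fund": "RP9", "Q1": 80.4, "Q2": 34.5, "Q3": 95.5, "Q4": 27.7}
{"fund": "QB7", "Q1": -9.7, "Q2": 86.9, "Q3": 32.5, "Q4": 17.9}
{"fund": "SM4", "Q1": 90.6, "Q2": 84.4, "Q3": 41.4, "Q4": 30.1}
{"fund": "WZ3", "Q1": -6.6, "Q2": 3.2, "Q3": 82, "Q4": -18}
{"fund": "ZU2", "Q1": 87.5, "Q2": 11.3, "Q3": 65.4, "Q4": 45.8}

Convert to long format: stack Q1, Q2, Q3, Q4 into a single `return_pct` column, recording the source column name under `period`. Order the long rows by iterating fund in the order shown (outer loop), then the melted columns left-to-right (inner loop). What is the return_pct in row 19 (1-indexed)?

65.4

20 rows total (5 × 4). Row 19: index ⌊(19-1)/4⌋ = 4 into fund → ZU2; (19-1) mod 4 = 2 into the melted columns → Q3.
So row 19 is (ZU2, Q3, 65.4); return_pct = 65.4.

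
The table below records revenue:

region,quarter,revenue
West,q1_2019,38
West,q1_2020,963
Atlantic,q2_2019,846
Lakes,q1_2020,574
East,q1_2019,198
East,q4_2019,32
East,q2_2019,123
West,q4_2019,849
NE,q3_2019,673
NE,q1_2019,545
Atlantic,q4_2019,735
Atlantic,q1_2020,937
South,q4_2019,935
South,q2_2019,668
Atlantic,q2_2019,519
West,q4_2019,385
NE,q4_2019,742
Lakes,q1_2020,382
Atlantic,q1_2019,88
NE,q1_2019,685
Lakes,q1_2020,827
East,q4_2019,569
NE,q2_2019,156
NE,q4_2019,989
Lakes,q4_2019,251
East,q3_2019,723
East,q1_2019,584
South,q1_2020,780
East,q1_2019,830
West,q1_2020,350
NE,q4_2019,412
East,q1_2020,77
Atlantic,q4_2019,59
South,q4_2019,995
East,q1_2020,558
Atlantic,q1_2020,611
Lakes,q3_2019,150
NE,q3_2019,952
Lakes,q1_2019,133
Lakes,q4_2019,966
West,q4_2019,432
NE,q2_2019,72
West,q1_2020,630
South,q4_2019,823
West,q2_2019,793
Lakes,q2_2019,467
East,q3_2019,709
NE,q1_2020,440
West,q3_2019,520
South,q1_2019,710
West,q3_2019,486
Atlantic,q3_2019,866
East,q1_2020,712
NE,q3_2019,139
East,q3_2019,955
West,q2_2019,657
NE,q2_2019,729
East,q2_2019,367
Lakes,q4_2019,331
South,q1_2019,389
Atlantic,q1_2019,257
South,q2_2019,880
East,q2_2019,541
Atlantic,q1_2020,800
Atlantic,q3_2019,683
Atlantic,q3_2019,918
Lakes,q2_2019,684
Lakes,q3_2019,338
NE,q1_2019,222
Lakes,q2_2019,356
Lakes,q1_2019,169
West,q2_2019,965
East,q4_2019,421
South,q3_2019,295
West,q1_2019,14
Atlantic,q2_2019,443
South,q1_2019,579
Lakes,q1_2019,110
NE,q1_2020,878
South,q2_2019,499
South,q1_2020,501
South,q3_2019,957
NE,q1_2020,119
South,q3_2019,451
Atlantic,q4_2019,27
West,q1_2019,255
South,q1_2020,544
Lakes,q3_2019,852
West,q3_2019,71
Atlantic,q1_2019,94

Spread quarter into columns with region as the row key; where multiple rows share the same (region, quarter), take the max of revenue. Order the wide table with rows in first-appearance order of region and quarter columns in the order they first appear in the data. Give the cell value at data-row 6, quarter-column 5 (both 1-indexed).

957

With rows in first-appearance order of region, row 6 is region=South. quarter columns in first-appearance order: q1_2019, q1_2020, q2_2019, q4_2019, q3_2019; column 5 is q3_2019.
Long rows with region=South, quarter=q3_2019: max(295, 957, 451) = 957.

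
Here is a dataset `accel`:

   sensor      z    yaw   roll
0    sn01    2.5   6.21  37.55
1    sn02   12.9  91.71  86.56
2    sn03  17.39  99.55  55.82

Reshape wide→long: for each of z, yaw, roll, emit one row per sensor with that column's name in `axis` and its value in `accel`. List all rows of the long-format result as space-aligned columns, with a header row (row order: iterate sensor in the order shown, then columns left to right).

sensor  axis  accel
sn01    z     2.5  
sn01    yaw   6.21 
sn01    roll  37.55
sn02    z     12.9 
sn02    yaw   91.71
sn02    roll  86.56
sn03    z     17.39
sn03    yaw   99.55
sn03    roll  55.82

Each (sensor, column) pair becomes one row: 3 × 3 = 9 rows.
For example, (sn01, z) → accel=2.5.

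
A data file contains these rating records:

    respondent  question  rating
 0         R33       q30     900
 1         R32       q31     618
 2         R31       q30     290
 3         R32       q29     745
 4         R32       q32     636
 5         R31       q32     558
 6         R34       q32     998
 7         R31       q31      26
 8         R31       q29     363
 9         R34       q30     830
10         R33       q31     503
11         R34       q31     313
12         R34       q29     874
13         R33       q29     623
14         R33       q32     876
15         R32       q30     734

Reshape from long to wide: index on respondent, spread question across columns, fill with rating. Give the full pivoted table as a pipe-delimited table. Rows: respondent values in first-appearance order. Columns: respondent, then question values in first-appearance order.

| respondent | q30 | q31 | q29 | q32 |
| R33 | 900 | 503 | 623 | 876 |
| R32 | 734 | 618 | 745 | 636 |
| R31 | 290 | 26 | 363 | 558 |
| R34 | 830 | 313 | 874 | 998 |

Columns: respondent plus the 4 distinct question values (q30, q31, q29, q32).
For example, row R33 column q30 takes rating=900 from the long row (R33, q30).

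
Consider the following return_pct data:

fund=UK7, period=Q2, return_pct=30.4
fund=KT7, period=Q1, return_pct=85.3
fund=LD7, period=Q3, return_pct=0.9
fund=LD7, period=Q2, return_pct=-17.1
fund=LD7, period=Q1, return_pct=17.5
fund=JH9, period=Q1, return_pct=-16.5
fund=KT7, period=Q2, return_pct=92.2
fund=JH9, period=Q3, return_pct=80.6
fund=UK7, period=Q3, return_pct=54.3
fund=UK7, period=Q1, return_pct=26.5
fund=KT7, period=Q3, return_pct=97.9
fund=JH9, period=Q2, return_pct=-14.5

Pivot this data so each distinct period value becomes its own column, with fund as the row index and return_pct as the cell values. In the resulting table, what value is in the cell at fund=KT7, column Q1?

Wide layout: rows indexed by fund, columns are the 3 distinct period values (Q2, Q1, Q3).
Cell (fund=KT7, period=Q1) draws from the long row where fund=KT7 and period=Q1, which has return_pct=85.3.

85.3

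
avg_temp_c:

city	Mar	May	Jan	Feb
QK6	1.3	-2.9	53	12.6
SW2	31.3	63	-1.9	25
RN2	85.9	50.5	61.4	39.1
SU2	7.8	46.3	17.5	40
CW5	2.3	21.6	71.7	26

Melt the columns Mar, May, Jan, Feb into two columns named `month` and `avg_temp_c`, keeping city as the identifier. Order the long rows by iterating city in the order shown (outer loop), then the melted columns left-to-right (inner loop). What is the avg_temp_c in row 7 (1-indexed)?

20 rows total (5 × 4). Row 7: index ⌊(7-1)/4⌋ = 1 into city → SW2; (7-1) mod 4 = 2 into the melted columns → Jan.
So row 7 is (SW2, Jan, -1.9); avg_temp_c = -1.9.

-1.9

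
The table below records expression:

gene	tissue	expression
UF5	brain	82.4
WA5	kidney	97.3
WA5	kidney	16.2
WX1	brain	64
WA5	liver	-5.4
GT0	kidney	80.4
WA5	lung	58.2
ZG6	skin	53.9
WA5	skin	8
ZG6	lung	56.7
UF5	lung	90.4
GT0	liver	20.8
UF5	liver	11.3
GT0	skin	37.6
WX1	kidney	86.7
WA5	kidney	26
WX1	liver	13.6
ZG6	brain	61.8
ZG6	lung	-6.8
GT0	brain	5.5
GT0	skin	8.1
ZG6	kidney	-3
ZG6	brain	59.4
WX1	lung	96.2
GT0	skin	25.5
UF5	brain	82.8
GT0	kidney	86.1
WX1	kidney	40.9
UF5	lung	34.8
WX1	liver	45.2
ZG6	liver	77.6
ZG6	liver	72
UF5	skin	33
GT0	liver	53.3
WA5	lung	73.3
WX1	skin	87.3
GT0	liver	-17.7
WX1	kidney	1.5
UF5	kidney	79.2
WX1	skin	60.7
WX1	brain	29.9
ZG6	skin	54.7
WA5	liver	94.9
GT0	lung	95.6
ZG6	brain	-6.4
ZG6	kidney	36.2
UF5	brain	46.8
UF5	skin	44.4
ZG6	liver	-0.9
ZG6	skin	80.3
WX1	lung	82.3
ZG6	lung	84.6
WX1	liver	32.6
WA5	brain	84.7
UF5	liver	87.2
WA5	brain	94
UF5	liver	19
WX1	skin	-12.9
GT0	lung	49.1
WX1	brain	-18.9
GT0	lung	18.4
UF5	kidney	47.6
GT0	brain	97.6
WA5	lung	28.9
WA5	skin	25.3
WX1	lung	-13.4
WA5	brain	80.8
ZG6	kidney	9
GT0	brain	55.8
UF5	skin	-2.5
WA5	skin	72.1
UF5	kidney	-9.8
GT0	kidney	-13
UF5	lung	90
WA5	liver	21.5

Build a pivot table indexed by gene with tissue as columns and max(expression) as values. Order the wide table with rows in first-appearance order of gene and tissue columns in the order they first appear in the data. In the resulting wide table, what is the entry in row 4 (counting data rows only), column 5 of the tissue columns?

37.6

With rows in first-appearance order of gene, row 4 is gene=GT0. tissue columns in first-appearance order: brain, kidney, liver, lung, skin; column 5 is skin.
Long rows with gene=GT0, tissue=skin: max(37.6, 8.1, 25.5) = 37.6.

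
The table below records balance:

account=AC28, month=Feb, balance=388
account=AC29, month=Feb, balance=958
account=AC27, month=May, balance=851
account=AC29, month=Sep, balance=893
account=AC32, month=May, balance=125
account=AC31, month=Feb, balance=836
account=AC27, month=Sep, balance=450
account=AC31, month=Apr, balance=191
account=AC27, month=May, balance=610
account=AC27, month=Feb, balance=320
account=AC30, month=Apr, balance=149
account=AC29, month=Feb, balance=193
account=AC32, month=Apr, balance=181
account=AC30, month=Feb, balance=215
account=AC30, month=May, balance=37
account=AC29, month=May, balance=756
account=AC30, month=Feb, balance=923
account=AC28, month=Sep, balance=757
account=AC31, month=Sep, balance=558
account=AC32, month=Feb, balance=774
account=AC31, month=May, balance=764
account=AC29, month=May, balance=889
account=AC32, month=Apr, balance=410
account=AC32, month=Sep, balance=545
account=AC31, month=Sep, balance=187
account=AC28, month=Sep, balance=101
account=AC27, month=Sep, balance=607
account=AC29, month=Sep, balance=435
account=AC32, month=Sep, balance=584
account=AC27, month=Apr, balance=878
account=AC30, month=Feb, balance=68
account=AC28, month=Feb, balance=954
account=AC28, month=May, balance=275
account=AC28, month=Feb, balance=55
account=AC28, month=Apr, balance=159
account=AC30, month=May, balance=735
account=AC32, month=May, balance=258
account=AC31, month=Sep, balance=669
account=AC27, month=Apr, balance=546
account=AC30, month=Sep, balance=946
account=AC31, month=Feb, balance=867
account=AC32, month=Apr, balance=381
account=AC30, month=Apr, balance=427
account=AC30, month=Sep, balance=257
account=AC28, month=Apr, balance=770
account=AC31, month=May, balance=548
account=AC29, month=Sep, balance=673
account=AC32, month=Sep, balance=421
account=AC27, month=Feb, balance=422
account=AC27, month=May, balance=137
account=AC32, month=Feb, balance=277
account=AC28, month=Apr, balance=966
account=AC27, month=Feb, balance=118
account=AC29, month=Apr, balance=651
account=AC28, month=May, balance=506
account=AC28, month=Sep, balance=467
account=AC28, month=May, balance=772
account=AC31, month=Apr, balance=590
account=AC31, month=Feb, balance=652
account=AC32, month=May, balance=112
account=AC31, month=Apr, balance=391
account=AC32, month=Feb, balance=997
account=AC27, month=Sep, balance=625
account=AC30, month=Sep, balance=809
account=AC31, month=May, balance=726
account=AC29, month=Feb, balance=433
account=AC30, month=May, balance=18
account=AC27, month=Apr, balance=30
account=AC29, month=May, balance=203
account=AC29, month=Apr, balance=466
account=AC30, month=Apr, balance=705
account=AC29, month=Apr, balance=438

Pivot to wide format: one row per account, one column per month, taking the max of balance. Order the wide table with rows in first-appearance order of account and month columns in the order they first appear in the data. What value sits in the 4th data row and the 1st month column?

With rows in first-appearance order of account, row 4 is account=AC32. month columns in first-appearance order: Feb, May, Sep, Apr; column 1 is Feb.
Long rows with account=AC32, month=Feb: max(774, 277, 997) = 997.

997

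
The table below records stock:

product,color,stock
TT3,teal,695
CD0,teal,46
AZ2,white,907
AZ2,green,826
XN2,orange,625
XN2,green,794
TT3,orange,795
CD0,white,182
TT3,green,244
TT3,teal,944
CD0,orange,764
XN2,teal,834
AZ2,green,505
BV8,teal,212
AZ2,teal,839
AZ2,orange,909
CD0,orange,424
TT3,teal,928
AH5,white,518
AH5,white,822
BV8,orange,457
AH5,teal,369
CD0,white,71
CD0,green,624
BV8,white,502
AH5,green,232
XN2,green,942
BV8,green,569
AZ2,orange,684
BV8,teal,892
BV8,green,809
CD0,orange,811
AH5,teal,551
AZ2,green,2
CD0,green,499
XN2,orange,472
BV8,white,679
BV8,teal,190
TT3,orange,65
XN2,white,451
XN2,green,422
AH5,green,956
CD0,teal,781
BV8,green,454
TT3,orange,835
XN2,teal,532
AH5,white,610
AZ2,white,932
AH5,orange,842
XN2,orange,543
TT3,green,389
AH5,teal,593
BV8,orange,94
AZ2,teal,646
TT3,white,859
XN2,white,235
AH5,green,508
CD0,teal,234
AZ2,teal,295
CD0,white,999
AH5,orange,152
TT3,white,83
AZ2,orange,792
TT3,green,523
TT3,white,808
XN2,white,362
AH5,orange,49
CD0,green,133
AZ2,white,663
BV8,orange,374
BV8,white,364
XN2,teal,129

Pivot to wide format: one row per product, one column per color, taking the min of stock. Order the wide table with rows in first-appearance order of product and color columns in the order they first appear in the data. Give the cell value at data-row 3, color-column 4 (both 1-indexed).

With rows in first-appearance order of product, row 3 is product=AZ2. color columns in first-appearance order: teal, white, green, orange; column 4 is orange.
Long rows with product=AZ2, color=orange: min(909, 684, 792) = 684.

684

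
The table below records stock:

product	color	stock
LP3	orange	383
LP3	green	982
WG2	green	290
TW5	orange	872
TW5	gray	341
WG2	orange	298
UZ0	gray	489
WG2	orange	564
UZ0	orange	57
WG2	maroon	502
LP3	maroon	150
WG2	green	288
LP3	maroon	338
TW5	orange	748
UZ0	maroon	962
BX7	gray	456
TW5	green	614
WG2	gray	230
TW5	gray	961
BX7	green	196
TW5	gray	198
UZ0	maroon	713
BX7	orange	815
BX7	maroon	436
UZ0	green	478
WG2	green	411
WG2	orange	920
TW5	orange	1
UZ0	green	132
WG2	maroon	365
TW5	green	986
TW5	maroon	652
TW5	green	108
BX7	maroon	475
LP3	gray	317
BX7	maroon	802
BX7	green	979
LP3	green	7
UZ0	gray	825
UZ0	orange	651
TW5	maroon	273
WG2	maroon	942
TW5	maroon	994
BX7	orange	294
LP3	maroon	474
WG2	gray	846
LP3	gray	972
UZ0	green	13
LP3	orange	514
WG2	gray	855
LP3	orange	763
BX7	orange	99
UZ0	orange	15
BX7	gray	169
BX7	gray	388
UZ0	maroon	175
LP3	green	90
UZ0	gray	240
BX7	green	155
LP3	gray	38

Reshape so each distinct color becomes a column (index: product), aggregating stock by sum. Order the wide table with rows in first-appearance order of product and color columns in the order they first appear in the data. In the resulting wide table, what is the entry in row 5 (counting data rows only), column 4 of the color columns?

With rows in first-appearance order of product, row 5 is product=BX7. color columns in first-appearance order: orange, green, gray, maroon; column 4 is maroon.
Long rows with product=BX7, color=maroon: 436 + 475 + 802 = 1713.

1713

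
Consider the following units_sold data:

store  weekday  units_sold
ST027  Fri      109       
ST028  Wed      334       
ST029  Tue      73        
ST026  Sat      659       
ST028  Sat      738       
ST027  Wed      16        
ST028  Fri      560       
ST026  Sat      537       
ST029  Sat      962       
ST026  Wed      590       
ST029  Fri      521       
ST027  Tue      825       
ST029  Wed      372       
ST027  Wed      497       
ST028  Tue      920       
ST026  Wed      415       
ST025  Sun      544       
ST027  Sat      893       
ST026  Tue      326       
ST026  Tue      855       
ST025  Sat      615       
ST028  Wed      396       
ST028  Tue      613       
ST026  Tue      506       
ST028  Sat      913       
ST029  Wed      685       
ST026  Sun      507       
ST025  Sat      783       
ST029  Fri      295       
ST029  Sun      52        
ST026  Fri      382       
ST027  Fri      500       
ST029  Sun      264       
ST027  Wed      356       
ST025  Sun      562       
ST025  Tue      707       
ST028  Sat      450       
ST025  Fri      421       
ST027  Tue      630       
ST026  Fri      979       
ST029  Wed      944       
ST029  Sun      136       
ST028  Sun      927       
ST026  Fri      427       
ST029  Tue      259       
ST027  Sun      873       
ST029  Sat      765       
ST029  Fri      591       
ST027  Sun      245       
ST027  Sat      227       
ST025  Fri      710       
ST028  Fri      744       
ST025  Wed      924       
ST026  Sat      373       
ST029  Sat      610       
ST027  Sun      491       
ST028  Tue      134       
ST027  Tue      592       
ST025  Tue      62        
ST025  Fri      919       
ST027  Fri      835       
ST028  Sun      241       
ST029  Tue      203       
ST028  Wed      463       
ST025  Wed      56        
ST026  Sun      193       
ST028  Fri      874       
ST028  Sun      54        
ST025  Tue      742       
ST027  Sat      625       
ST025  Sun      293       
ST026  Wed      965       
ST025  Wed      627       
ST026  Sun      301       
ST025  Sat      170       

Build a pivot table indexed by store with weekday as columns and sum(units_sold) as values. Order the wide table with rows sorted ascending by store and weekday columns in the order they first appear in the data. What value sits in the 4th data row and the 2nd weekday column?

1193

With rows sorted ascending by store, row 4 is store=ST028. weekday columns in first-appearance order: Fri, Wed, Tue, Sat, Sun; column 2 is Wed.
Long rows with store=ST028, weekday=Wed: 334 + 396 + 463 = 1193.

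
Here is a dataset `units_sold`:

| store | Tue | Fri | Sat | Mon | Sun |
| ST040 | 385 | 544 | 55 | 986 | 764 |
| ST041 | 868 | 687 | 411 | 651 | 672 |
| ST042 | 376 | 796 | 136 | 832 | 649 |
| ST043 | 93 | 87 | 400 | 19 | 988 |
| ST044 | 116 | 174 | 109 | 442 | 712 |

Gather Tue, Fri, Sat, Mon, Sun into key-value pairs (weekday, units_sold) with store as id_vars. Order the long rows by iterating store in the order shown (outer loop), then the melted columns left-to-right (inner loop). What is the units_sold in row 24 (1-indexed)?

25 rows total (5 × 5). Row 24: index ⌊(24-1)/5⌋ = 4 into store → ST044; (24-1) mod 5 = 3 into the melted columns → Mon.
So row 24 is (ST044, Mon, 442); units_sold = 442.

442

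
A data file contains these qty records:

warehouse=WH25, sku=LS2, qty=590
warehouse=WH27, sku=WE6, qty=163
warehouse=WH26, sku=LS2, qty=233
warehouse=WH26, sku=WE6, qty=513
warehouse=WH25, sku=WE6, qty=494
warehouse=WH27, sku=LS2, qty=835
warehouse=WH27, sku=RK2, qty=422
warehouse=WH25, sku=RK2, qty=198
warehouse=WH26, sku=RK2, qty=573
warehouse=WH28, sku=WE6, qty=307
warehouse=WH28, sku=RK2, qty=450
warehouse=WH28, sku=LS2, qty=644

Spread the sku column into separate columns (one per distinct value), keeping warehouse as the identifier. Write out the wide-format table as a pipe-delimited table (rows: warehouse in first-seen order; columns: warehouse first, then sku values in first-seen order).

| warehouse | LS2 | WE6 | RK2 |
| WH25 | 590 | 494 | 198 |
| WH27 | 835 | 163 | 422 |
| WH26 | 233 | 513 | 573 |
| WH28 | 644 | 307 | 450 |

Columns: warehouse plus the 3 distinct sku values (LS2, WE6, RK2).
For example, row WH25 column LS2 takes qty=590 from the long row (WH25, LS2).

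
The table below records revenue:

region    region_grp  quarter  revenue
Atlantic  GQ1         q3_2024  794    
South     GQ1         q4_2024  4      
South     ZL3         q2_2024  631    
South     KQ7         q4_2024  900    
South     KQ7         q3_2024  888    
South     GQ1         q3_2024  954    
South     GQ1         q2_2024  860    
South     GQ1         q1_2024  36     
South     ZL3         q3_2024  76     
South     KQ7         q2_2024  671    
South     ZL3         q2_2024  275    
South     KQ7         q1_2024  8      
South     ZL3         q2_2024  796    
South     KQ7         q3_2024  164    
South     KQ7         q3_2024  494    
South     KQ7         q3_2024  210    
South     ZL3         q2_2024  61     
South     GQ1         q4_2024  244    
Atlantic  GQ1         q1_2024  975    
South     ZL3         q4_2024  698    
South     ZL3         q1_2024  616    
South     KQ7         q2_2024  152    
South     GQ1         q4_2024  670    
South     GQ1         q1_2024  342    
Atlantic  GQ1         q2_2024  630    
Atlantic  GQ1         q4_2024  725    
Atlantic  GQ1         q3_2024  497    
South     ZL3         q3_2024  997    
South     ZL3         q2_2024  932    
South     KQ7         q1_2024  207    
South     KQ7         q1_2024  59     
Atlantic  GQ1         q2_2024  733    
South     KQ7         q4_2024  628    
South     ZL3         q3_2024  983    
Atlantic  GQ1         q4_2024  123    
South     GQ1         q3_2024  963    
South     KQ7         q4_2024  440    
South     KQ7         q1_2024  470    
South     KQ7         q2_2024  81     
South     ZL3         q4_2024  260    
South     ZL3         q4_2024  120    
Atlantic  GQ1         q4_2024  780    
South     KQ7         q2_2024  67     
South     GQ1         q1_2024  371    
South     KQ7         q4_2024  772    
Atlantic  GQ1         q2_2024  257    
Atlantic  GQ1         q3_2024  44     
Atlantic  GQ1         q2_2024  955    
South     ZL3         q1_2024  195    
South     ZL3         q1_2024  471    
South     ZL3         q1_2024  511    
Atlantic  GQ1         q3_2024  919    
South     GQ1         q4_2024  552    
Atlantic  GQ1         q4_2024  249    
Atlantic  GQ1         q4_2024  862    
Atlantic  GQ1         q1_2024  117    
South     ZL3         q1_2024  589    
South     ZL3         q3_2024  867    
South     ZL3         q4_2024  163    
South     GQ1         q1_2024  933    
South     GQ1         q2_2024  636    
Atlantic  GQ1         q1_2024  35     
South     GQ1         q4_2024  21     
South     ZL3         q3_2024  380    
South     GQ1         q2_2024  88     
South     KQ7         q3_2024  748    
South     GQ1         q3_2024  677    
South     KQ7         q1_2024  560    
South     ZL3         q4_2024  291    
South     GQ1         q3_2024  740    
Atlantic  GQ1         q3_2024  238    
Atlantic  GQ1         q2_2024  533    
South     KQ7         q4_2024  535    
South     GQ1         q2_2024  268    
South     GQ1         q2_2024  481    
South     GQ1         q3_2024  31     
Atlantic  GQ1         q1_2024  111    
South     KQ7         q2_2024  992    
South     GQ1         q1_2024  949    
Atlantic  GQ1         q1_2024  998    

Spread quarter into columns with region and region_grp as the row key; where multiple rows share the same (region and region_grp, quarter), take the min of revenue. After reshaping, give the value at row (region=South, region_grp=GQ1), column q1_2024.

Rows with region=South, region_grp=GQ1 and quarter=q1_2024: revenue values are 36, 342, 371, 933, 949.
min(36, 342, 371, 933, 949) = 36.

36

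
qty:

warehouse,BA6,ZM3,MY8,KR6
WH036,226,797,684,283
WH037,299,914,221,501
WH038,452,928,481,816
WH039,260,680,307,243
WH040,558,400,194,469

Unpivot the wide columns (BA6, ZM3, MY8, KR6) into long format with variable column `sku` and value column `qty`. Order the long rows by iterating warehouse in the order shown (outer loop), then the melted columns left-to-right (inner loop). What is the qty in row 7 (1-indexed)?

20 rows total (5 × 4). Row 7: index ⌊(7-1)/4⌋ = 1 into warehouse → WH037; (7-1) mod 4 = 2 into the melted columns → MY8.
So row 7 is (WH037, MY8, 221); qty = 221.

221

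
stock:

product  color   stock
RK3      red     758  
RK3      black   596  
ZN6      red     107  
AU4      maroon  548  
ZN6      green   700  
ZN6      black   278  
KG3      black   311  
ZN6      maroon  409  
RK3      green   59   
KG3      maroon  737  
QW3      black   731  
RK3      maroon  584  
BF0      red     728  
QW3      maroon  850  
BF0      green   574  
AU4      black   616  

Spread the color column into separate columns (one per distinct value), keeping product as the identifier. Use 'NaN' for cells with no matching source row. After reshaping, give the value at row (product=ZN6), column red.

107

The long row with product=ZN6, color=red has stock=107.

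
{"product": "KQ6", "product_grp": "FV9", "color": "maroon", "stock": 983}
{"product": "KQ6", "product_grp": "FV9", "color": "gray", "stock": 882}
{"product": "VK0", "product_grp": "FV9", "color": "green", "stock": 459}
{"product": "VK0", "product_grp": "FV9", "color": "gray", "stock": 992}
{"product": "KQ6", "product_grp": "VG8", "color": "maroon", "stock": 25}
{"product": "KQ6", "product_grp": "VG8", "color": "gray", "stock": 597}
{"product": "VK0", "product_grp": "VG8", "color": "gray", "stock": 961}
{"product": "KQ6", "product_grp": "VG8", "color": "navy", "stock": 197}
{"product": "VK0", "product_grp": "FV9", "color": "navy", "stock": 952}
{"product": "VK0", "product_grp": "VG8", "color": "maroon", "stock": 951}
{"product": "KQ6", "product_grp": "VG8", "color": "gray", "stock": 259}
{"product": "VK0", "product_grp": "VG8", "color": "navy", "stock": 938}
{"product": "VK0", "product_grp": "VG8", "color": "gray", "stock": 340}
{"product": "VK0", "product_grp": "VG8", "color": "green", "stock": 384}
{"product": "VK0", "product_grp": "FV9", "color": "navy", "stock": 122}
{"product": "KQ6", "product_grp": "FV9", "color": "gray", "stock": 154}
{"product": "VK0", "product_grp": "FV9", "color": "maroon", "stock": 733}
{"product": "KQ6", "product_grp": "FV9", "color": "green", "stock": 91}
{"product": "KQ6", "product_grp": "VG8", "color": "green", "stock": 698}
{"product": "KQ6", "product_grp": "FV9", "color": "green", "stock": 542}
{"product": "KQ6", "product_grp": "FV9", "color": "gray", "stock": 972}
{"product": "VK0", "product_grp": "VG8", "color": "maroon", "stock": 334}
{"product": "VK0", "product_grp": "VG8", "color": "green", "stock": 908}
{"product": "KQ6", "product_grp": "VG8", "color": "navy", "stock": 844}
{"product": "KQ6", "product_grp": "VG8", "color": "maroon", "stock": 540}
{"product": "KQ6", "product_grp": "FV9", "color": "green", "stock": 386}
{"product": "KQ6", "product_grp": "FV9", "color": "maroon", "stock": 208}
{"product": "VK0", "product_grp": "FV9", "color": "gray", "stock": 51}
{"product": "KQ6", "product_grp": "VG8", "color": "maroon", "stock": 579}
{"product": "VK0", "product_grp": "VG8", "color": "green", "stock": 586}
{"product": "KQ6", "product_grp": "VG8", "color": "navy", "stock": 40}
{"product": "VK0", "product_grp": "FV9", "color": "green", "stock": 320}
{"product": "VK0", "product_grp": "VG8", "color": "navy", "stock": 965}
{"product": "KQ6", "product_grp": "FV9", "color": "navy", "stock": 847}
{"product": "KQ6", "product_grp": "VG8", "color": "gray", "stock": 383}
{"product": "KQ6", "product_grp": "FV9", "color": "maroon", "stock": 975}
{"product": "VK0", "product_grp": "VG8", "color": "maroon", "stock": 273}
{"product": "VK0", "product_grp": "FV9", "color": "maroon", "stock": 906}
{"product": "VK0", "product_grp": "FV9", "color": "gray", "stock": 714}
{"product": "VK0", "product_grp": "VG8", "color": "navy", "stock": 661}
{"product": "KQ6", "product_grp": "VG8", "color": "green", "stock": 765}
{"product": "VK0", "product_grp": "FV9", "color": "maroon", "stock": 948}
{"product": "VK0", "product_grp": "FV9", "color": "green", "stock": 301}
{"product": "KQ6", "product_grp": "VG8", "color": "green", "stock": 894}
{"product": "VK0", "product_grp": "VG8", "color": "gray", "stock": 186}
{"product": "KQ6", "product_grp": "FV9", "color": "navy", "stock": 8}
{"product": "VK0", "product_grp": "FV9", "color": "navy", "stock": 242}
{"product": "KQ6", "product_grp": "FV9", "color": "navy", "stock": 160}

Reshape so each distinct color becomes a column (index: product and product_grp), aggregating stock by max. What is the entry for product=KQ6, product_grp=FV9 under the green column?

542

Rows with product=KQ6, product_grp=FV9 and color=green: stock values are 91, 542, 386.
max(91, 542, 386) = 542.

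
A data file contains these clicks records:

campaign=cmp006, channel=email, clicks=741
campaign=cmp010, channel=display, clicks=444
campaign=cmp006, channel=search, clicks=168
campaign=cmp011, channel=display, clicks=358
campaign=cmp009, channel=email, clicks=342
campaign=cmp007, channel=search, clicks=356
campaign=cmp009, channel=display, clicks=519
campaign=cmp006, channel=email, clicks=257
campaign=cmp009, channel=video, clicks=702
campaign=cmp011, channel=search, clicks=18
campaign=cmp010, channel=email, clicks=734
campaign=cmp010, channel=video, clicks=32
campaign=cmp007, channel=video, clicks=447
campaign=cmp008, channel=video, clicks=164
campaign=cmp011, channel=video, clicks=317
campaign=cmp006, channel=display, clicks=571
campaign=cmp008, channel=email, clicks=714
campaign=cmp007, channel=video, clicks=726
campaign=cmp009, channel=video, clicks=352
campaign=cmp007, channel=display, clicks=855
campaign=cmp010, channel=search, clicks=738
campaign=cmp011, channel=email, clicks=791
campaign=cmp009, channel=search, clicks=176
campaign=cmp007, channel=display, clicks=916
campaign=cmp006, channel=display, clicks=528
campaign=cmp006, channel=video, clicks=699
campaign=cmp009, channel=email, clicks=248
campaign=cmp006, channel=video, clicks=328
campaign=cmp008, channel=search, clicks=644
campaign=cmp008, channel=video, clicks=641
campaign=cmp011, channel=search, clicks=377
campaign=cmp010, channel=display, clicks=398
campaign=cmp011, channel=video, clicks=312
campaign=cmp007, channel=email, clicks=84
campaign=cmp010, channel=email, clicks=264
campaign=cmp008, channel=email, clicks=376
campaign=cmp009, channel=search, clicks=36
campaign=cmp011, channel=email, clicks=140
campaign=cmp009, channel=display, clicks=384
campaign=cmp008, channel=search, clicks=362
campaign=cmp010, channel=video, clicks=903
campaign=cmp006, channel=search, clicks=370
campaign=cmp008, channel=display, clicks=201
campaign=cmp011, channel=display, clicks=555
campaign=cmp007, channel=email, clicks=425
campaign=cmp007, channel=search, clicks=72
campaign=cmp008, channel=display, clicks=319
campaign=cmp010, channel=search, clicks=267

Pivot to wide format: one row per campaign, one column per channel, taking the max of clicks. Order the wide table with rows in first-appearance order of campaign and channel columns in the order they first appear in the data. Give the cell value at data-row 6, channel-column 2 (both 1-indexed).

With rows in first-appearance order of campaign, row 6 is campaign=cmp008. channel columns in first-appearance order: email, display, search, video; column 2 is display.
Long rows with campaign=cmp008, channel=display: max(201, 319) = 319.

319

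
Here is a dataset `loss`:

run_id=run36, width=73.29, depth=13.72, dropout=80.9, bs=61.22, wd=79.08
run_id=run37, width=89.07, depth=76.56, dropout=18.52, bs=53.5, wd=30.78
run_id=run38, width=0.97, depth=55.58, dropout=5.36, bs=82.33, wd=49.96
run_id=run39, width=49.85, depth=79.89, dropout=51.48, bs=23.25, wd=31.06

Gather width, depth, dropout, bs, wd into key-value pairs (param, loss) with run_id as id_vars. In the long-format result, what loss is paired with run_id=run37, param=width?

Unpivoting turns each (run_id, wide-column) pair into one long row.
The wide cell at row run37, column width holds 89.07, so the long row (run37, width) has loss=89.07.

89.07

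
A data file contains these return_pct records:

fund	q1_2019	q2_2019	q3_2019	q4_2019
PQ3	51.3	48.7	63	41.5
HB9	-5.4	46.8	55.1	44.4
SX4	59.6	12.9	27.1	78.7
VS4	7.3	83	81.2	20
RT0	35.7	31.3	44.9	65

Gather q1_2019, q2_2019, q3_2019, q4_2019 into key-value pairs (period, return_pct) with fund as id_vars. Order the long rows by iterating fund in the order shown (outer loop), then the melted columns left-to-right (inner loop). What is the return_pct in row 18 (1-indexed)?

31.3

20 rows total (5 × 4). Row 18: index ⌊(18-1)/4⌋ = 4 into fund → RT0; (18-1) mod 4 = 1 into the melted columns → q2_2019.
So row 18 is (RT0, q2_2019, 31.3); return_pct = 31.3.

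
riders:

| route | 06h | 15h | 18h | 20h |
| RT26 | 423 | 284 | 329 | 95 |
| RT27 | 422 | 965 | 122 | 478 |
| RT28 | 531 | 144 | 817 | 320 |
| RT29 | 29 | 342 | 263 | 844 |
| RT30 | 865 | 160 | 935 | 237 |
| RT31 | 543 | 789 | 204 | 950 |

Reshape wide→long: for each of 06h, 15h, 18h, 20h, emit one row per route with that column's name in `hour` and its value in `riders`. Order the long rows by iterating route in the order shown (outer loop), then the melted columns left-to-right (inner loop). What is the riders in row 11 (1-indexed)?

24 rows total (6 × 4). Row 11: index ⌊(11-1)/4⌋ = 2 into route → RT28; (11-1) mod 4 = 2 into the melted columns → 18h.
So row 11 is (RT28, 18h, 817); riders = 817.

817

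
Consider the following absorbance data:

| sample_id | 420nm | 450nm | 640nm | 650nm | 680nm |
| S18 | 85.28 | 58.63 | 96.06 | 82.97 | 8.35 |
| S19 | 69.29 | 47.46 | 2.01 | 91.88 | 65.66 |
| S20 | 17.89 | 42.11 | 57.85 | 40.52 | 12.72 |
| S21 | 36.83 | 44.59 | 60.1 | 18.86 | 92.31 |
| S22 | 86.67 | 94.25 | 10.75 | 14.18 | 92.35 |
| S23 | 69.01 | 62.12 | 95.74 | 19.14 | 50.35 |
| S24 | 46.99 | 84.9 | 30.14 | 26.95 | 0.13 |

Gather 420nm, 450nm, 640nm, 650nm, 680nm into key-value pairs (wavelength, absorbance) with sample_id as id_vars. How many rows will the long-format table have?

7 sample_id values × 5 melted columns = 35 rows.

35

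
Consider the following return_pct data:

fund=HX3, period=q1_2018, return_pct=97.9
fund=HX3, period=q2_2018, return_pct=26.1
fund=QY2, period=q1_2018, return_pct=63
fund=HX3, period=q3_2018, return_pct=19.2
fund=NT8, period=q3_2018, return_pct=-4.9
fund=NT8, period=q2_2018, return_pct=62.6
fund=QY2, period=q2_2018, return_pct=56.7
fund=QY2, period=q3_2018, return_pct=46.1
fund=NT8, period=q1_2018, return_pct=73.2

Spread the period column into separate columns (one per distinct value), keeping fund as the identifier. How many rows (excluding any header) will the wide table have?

3

3 distinct fund values → 3 rows.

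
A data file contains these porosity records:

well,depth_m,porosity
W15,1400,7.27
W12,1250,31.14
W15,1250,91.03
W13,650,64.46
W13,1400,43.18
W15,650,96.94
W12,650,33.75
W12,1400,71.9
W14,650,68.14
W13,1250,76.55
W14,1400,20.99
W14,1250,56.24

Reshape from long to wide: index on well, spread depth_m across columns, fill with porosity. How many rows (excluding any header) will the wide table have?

4 distinct well values → 4 rows.

4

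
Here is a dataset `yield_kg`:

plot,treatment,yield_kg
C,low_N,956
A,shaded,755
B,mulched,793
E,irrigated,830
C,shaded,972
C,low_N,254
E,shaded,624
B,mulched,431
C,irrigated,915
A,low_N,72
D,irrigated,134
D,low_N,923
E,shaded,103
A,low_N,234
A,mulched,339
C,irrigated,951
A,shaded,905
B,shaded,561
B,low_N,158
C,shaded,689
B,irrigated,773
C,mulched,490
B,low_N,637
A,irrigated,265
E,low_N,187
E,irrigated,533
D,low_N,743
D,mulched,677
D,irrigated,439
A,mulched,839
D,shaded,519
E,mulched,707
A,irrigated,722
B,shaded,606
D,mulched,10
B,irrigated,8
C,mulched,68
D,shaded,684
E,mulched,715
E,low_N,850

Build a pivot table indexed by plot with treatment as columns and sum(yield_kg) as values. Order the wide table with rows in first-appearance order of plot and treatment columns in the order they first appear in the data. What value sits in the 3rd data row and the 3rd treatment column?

1224

With rows in first-appearance order of plot, row 3 is plot=B. treatment columns in first-appearance order: low_N, shaded, mulched, irrigated; column 3 is mulched.
Long rows with plot=B, treatment=mulched: 793 + 431 = 1224.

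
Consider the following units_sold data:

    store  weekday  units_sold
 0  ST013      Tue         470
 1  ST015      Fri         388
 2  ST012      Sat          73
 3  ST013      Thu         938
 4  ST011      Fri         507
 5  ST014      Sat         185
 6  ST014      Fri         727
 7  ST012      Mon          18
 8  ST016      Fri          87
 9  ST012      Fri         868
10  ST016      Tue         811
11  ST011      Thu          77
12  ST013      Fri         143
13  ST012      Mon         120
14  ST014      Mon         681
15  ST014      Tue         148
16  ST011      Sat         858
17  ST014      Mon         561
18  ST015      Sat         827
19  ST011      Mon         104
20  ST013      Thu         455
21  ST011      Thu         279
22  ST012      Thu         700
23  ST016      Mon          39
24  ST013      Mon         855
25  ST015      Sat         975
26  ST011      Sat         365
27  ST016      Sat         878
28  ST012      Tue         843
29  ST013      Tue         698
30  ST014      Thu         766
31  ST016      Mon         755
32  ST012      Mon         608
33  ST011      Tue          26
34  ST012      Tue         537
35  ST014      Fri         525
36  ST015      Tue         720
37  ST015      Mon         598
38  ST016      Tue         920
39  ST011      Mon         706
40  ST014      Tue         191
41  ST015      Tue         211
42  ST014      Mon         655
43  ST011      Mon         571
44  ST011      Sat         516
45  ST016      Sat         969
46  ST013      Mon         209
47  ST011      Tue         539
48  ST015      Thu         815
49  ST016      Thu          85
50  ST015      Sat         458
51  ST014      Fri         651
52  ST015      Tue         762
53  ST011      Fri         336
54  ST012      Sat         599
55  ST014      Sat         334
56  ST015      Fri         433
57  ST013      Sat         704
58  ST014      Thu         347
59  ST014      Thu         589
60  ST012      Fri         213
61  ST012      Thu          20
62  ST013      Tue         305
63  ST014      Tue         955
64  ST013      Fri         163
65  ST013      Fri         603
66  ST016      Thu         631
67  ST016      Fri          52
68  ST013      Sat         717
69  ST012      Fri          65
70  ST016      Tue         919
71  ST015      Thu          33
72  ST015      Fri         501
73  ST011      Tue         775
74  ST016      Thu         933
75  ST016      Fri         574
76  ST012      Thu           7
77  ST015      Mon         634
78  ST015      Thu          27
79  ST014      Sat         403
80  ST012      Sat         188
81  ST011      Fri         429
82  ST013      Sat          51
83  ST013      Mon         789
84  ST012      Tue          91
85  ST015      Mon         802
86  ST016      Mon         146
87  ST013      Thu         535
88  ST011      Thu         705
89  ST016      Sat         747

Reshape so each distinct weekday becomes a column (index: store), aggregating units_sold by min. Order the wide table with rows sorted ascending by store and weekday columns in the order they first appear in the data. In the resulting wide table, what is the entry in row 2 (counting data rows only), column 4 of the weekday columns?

7

With rows sorted ascending by store, row 2 is store=ST012. weekday columns in first-appearance order: Tue, Fri, Sat, Thu, Mon; column 4 is Thu.
Long rows with store=ST012, weekday=Thu: min(700, 20, 7) = 7.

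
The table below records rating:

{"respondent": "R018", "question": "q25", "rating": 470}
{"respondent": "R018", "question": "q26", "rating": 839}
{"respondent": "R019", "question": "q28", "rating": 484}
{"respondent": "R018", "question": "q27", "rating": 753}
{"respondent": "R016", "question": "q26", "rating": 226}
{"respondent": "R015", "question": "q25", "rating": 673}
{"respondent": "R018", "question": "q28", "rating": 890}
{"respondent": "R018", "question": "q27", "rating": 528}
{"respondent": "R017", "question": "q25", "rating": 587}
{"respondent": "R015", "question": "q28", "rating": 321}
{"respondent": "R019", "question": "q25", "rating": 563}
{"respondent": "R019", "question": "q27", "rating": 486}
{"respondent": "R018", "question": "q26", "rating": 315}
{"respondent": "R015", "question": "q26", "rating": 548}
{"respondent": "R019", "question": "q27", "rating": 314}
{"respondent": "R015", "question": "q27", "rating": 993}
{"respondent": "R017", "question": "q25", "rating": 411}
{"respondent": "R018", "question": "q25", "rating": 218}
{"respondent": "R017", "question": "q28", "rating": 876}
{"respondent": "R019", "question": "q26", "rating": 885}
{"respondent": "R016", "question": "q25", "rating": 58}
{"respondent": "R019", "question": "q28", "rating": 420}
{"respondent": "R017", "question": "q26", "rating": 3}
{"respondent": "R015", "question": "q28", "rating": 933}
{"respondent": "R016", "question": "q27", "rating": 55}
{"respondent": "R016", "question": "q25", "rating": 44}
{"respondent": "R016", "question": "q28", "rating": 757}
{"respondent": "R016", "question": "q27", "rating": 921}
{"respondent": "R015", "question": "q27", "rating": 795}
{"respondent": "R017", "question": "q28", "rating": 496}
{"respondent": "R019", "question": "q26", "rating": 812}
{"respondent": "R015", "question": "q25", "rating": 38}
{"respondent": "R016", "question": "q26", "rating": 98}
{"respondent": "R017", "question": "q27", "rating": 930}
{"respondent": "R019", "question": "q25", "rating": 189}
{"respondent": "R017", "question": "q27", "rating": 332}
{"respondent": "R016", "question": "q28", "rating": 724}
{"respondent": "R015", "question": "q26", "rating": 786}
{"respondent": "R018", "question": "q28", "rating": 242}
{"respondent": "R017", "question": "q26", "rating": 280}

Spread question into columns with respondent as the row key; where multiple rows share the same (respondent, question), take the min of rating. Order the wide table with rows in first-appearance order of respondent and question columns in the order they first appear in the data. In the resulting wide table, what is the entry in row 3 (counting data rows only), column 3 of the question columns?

With rows in first-appearance order of respondent, row 3 is respondent=R016. question columns in first-appearance order: q25, q26, q28, q27; column 3 is q28.
Long rows with respondent=R016, question=q28: min(757, 724) = 724.

724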